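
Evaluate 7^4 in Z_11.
7^{4} = 2401 ≡ 3 mod 11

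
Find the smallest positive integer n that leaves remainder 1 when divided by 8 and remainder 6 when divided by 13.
M = 8 × 13 = 104. M₁ = 13, y₁ ≡ 5 mod 8. M₂ = 8, y₂ ≡ 5 mod 13. n = 1×13×5 + 6×8×5 ≡ 97 mod 104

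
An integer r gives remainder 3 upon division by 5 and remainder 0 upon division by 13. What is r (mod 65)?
M = 5 × 13 = 65. M₁ = 13, y₁ ≡ 2 (mod 5). M₂ = 5, y₂ ≡ 8 (mod 13). r = 3×13×2 + 0×5×8 ≡ 13 (mod 65)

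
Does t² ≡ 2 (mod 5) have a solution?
By Euler's criterion: 2^{2} ≡ 4 (mod 5). Since this equals -1 (≡ 4), 2 is not a QR.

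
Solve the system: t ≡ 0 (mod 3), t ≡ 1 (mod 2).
M = 3 × 2 = 6. M₁ = 2, y₁ ≡ 2 (mod 3). M₂ = 3, y₂ ≡ 1 (mod 2). t = 0×2×2 + 1×3×1 ≡ 3 (mod 6)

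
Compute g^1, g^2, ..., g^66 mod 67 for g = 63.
63^1, 63^2, ..., 63^{66} mod 67: [63, 16, 3, 55, 48, 9, 31, 10, 27, 26, 30, 14, 11, 23, 42, 33, 2, 59, 32, 6, 43, 29, 18, 62, 20, 54, 52, 60, 28, 22, 46, 17, 66, 4, 51, 64, 12, 19, 58, 36, 57, 40, 41, 37, 53, 56, 44, 25, 34, 65, 8, 35, 61, 24, 38, 49, 5, 47, 13, 15, 7, 39, 45, 21, 50, 1]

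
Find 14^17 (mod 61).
By repeated squaring (mod 61): 14^{1}≡14, 14^{2}≡13, 14^{4}≡47, 14^{8}≡13, 14^{16}≡47. Then 14^{17} = 14^{16+1} ≡ 47 × 14 ≡ 48 (mod 61)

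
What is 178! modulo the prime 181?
(180)! = (178)! × (179) × (180) ≡ -1 (mod 181). So (178)! ≡ -1 × [(180)(179)]^(-1) ≡ 90 (mod 181)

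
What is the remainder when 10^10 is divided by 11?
Using Fermat: 10^{10} ≡ 1 mod 11. 10 ≡ 0 mod 10. So 10^{10} ≡ 10^{0} ≡ 1 mod 11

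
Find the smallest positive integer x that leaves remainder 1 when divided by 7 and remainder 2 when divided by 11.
M = 7 × 11 = 77. M₁ = 11, y₁ ≡ 2 mod 7. M₂ = 7, y₂ ≡ 8 mod 11. x = 1×11×2 + 2×7×8 ≡ 57 mod 77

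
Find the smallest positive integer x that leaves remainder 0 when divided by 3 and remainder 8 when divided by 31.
M = 3 × 31 = 93. M₁ = 31, y₁ ≡ 1 mod 3. M₂ = 3, y₂ ≡ 21 mod 31. x = 0×31×1 + 8×3×21 ≡ 39 mod 93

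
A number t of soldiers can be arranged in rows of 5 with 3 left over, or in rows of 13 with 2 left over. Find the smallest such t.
M = 5 × 13 = 65. M₁ = 13, y₁ ≡ 2 mod 5. M₂ = 5, y₂ ≡ 8 mod 13. t = 3×13×2 + 2×5×8 ≡ 28 mod 65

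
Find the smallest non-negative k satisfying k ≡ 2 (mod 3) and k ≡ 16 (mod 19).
M = 3 × 19 = 57. M₁ = 19, y₁ ≡ 1 (mod 3). M₂ = 3, y₂ ≡ 13 (mod 19). k = 2×19×1 + 16×3×13 ≡ 35 (mod 57)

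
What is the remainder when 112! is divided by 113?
By Wilson's theorem, (112)! ≡ -1 ≡ 112 mod 113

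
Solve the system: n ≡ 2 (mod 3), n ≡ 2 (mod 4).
M = 3 × 4 = 12. M₁ = 4, y₁ ≡ 1 (mod 3). M₂ = 3, y₂ ≡ 3 (mod 4). n = 2×4×1 + 2×3×3 ≡ 2 (mod 12)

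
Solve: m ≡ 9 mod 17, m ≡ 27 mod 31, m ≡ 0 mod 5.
M = 17 × 31 × 5 = 2635. M₁ = 155, y₁ ≡ 9 mod 17. M₂ = 85, y₂ ≡ 27 mod 31. M₃ = 527, y₃ ≡ 3 mod 5. m = 9×155×9 + 27×85×27 + 0×527×3 ≡ 740 mod 2635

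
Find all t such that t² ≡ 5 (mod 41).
The square roots of 5 mod 41 are 28 and 13. Verify: 28² = 784 ≡ 5 (mod 41)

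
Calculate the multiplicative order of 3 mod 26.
Powers of 3 mod 26: 3^1≡3, 3^2≡9, 3^3≡1. Order = 3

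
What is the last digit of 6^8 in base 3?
By repeated squaring mod 3: 6^{1}≡0, 6^{2}≡0, 6^{4}≡0, 6^{8}≡0. So 6^{8} ≡ 0 mod 3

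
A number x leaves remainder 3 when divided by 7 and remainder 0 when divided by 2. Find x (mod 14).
M = 7 × 2 = 14. M₁ = 2, y₁ ≡ 4 (mod 7). M₂ = 7, y₂ ≡ 1 (mod 2). x = 3×2×4 + 0×7×1 ≡ 10 (mod 14)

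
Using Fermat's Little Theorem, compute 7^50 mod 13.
By Fermat: 7^{12} ≡ 1 (mod 13). 50 = 4×12 + 2. So 7^{50} ≡ 7^{2} ≡ 10 (mod 13)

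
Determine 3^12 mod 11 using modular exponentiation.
Using Fermat: 3^{10} ≡ 1 (mod 11). 12 ≡ 2 (mod 10). So 3^{12} ≡ 3^{2} ≡ 9 (mod 11)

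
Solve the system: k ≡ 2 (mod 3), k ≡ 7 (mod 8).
M = 3 × 8 = 24. M₁ = 8, y₁ ≡ 2 (mod 3). M₂ = 3, y₂ ≡ 3 (mod 8). k = 2×8×2 + 7×3×3 ≡ 23 (mod 24)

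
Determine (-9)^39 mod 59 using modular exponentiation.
By repeated squaring mod 59: (-9)^{1}≡50, (-9)^{2}≡22, (-9)^{4}≡12, (-9)^{8}≡26, (-9)^{16}≡27, (-9)^{32}≡21. Then (-9)^{39} = (-9)^{32+4+2+1} ≡ 21 × 12 × 22 × 50 ≡ 18 mod 59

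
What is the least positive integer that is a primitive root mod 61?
g = 2. Powers: [2, 4, 8, 16, 32, 3, 6, 12, ...] generates all 60 non-zero residues.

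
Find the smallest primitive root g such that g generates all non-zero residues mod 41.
g = 6. Powers: [6, 36, 11, 25, 27, 39, ...] generates all 40 non-zero residues.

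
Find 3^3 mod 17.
3^{3} = 27 ≡ 10 mod 17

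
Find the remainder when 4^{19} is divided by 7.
By Fermat: 4^{6} ≡ 1 mod 7. 19 = 3×6 + 1. So 4^{19} ≡ 4^{1} ≡ 4 mod 7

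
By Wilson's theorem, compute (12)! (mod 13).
By Wilson's theorem, (12)! ≡ -1 ≡ 12 (mod 13)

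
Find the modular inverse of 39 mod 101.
Since 101 is prime, by Fermat 39^(-1) ≡ 39^{99} ≡ 57 (mod 101). Verify: 39 × 57 = 2223 ≡ 1 (mod 101)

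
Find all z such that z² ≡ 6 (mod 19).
The square roots of 6 mod 19 are 5 and 14. Verify: 5² = 25 ≡ 6 (mod 19)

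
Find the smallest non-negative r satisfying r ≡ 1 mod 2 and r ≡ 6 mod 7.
M = 2 × 7 = 14. M₁ = 7, y₁ ≡ 1 mod 2. M₂ = 2, y₂ ≡ 4 mod 7. r = 1×7×1 + 6×2×4 ≡ 13 mod 14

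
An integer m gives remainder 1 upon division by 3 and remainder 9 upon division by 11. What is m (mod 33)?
M = 3 × 11 = 33. M₁ = 11, y₁ ≡ 2 (mod 3). M₂ = 3, y₂ ≡ 4 (mod 11). m = 1×11×2 + 9×3×4 ≡ 31 (mod 33)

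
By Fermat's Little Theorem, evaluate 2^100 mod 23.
By Fermat: 2^{22} ≡ 1 mod 23. 100 = 4×22 + 12. So 2^{100} ≡ 2^{12} ≡ 2 mod 23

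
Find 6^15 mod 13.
Using Fermat: 6^{12} ≡ 1 mod 13. 15 ≡ 3 mod 12. So 6^{15} ≡ 6^{3} ≡ 8 mod 13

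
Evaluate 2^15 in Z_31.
By repeated squaring mod 31: 2^{1}≡2, 2^{2}≡4, 2^{4}≡16, 2^{8}≡8. Then 2^{15} = 2^{8+4+2+1} ≡ 8 × 16 × 4 × 2 ≡ 1 mod 31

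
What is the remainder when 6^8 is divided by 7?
Using Fermat: 6^{6} ≡ 1 (mod 7). 8 ≡ 2 (mod 6). So 6^{8} ≡ 6^{2} ≡ 1 (mod 7)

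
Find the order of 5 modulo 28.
Powers of 5 mod 28: 5^1≡5, 5^2≡25, 5^3≡13, 5^4≡9, 5^5≡17, 5^6≡1. Order = 6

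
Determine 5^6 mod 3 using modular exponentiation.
Using Fermat: 5^{2} ≡ 1 mod 3. 6 ≡ 0 mod 2. So 5^{6} ≡ 5^{0} ≡ 1 mod 3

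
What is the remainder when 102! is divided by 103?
By Wilson's theorem, (102)! ≡ -1 ≡ 102 mod 103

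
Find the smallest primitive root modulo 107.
g = 2. Powers: [2, 4, 8, 16, 32, 64, 21, 42, 84, 61, ...] generates all 106 non-zero residues.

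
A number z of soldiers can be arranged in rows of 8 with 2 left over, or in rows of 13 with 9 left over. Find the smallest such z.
M = 8 × 13 = 104. M₁ = 13, y₁ ≡ 5 mod 8. M₂ = 8, y₂ ≡ 5 mod 13. z = 2×13×5 + 9×8×5 ≡ 74 mod 104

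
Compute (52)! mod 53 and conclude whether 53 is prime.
(52)! mod 53 = 52. Since 52 ≡ -1 (mod 53), 53 is prime.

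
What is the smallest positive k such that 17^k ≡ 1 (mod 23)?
Powers of 17 mod 23: 17^1≡17, 17^2≡13, 17^3≡14, 17^4≡8, 17^5≡21, 17^6≡12, 17^7≡20, 17^8≡18, 17^9≡7, 17^10≡4, 17^11≡22, 17^12≡6, 17^13≡10, 17^14≡9, 17^15≡15, 17^16≡2, 17^17≡11, 17^18≡3, 17^19≡5, 17^20≡16, 17^21≡19, 17^22≡1. So the order of 17 is 22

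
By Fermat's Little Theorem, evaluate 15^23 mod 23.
By Fermat: 15^{22} ≡ 1 (mod 23). So 15^{23} = 15^{22} · 15^{1} ≡ 15^{1} ≡ 15 (mod 23)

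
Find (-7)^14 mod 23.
By repeated squaring mod 23: (-7)^{1}≡16, (-7)^{2}≡3, (-7)^{4}≡9, (-7)^{8}≡12. Then (-7)^{14} = (-7)^{8+4+2} ≡ 12 × 9 × 3 ≡ 2 mod 23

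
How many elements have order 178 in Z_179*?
Number of primitive roots mod 179 = φ(p-1) = φ(178) = 88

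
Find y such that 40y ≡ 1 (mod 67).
Since 67 is prime, by Fermat 40^(-1) ≡ 40^{65} ≡ 62 (mod 67). Verify: 40 × 62 = 2480 ≡ 1 (mod 67)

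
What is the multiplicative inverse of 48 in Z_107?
Since 107 is prime, by Fermat 48^(-1) ≡ 48^{105} ≡ 29 mod 107. Verify: 48 × 29 = 1392 ≡ 1 mod 107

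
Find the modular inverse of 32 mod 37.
Since 37 is prime, by Fermat 32^(-1) ≡ 32^{35} ≡ 22 (mod 37). Verify: 32 × 22 = 704 ≡ 1 (mod 37)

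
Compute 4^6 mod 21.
By repeated squaring (mod 21): 4^{1}≡4, 4^{2}≡16, 4^{4}≡4. Then 4^{6} = 4^{4+2} ≡ 4 × 16 ≡ 1 (mod 21)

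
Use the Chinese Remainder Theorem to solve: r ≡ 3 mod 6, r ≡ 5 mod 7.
M = 6 × 7 = 42. M₁ = 7, y₁ ≡ 1 mod 6. M₂ = 6, y₂ ≡ 6 mod 7. r = 3×7×1 + 5×6×6 ≡ 33 mod 42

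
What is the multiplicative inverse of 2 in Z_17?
Since 17 is prime, by Fermat 2^(-1) ≡ 2^{15} ≡ 9 (mod 17). Verify: 2 × 9 = 18 ≡ 1 (mod 17)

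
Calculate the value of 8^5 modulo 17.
By repeated squaring mod 17: 8^{1}≡8, 8^{2}≡13, 8^{4}≡16. Then 8^{5} = 8^{4+1} ≡ 16 × 8 ≡ 9 mod 17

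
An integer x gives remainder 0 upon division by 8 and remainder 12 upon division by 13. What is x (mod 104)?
M = 8 × 13 = 104. M₁ = 13, y₁ ≡ 5 (mod 8). M₂ = 8, y₂ ≡ 5 (mod 13). x = 0×13×5 + 12×8×5 ≡ 64 (mod 104)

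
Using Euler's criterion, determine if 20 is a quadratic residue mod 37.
By Euler's criterion: 20^{18} ≡ 36 (mod 37). Since this equals -1 (≡ 36), 20 is not a QR.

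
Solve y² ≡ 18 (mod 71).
The square roots of 18 mod 71 are 36 and 35. Verify: 36² = 1296 ≡ 18 (mod 71)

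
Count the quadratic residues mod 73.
For prime 73, there are (p-1)/2 = (73-1)/2 = 36 quadratic residues (excluding 0).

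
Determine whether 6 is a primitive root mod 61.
ord_61(6) divides 60. For each prime q|60: 6^{30}≡60, 6^{20}≡47, 6^{12}≡20, none ≡ 1. So 6 has order 60 and is a primitive root mod 61.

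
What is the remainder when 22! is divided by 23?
By Wilson's theorem, (22)! ≡ -1 ≡ 22 (mod 23)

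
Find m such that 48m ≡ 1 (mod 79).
Since 79 is prime, by Fermat 48^(-1) ≡ 48^{77} ≡ 28 (mod 79). Verify: 48 × 28 = 1344 ≡ 1 (mod 79)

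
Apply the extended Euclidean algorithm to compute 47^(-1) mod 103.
Extended GCD: 47(-46) + 103(21) = 1. So 47^(-1) ≡ -46 ≡ 57 (mod 103). Verify: 47 × 57 = 2679 ≡ 1 (mod 103)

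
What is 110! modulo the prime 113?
(112)! = (110)! × (111) × (112) ≡ -1 mod 113. So (110)! ≡ -1 × [(112)(111)]^(-1) ≡ 56 mod 113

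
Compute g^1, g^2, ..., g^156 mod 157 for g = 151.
151^1, 151^2, ..., 151^{156} mod 157: [151, 36, 98, 40, 74, 27, 152, 30, 134, 138, 114, 101, 22, 25, 7, 115, 95, 58, 123, 47, 32, 122, 53, 153, 24, 13, 79, 154, 18, 49, 20, 37, 92, 76, 15, 67, 69, 57, 129, 11, 91, 82, 136, 126, 29, 140, 102, 16, 61, 105, 155, 12, 85, 118, 77, 9, 103, 10, 97, 46, 38, 86, 112, 113, 107, 143, 84, 124, 41, 68, 63, 93, 70, 51, 8, 109, 131, 156, 6, 121, 59, 117, 83, 130, 5, 127, 23, 19, 43, 56, 135, 132, 150, 42, 62, 99, 34, 110, 125, 35, 104, 4, 133, 144, 78, 3, 139, 108, 137, 120, 65, 81, 142, 90, 88, 100, 28, 146, 66, 75, 21, 31, 128, 17, 55, 141, 96, 52, 2, 145, 72, 39, 80, 148, 54, 147, 60, 111, 119, 71, 45, 44, 50, 14, 73, 33, 116, 89, 94, 64, 87, 106, 149, 48, 26, 1]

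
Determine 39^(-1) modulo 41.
Since 41 is prime, by Fermat 39^(-1) ≡ 39^{39} ≡ 20 mod 41. Verify: 39 × 20 = 780 ≡ 1 mod 41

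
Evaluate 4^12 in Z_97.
By repeated squaring mod 97: 4^{1}≡4, 4^{2}≡16, 4^{4}≡62, 4^{8}≡61. Then 4^{12} = 4^{8+4} ≡ 61 × 62 ≡ 96 mod 97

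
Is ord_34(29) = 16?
Powers of 29 mod 34: 29^1≡29, 29^2≡25, 29^3≡11, 29^4≡13, 29^5≡3, 29^6≡19, 29^7≡7, 29^8≡33, 29^9≡5, 29^10≡9, 29^11≡23, 29^12≡21, 29^13≡31, 29^14≡15, 29^15≡27, 29^16≡1. First k with 29^k≡1 is k=16. Yes, ord_34(29) = 16.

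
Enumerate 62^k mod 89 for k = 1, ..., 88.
62^1, 62^2, ..., 62^{88} mod 89: [62, 17, 75, 22, 29, 18, 48, 39, 15, 40, 77, 57, 63, 79, 3, 8, 51, 47, 66, 87, 54, 55, 28, 45, 31, 53, 82, 11, 59, 9, 24, 64, 52, 20, 83, 73, 76, 84, 46, 4, 70, 68, 33, 88, 27, 72, 14, 67, 60, 71, 41, 50, 74, 49, 12, 32, 26, 10, 86, 81, 38, 42, 23, 2, 35, 34, 61, 44, 58, 36, 7, 78, 30, 80, 65, 25, 37, 69, 6, 16, 13, 5, 43, 85, 19, 21, 56, 1]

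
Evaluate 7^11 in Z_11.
Using Fermat: 7^{10} ≡ 1 (mod 11). 11 ≡ 1 (mod 10). So 7^{11} ≡ 7^{1} ≡ 7 (mod 11)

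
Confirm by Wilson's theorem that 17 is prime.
(16)! mod 17 = 16. Since this equals -1 mod 17, Wilson confirms 17 is prime.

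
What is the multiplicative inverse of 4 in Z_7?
Since 7 is prime, by Fermat 4^(-1) ≡ 4^{5} ≡ 2 (mod 7). Verify: 4 × 2 = 8 ≡ 1 (mod 7)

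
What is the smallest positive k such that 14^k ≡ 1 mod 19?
Powers of 14 mod 19: 14^1≡14, 14^2≡6, 14^3≡8, 14^4≡17, 14^5≡10, 14^6≡7, 14^7≡3, 14^8≡4, 14^9≡18, 14^10≡5, 14^11≡13, 14^12≡11, 14^13≡2, 14^14≡9, 14^15≡12, 14^16≡16, 14^17≡15, 14^18≡1. Order = 18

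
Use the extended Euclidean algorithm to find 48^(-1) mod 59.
Extended GCD: 48(16) + 59(-13) = 1. So 48^(-1) ≡ 16 mod 59. Verify: 48 × 16 = 768 ≡ 1 mod 59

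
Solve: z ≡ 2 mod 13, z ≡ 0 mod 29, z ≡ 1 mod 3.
M = 13 × 29 × 3 = 1131. M₁ = 87, y₁ ≡ 3 mod 13. M₂ = 39, y₂ ≡ 3 mod 29. M₃ = 377, y₃ ≡ 2 mod 3. z = 2×87×3 + 0×39×3 + 1×377×2 ≡ 145 mod 1131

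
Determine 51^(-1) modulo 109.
Since 109 is prime, by Fermat 51^(-1) ≡ 51^{107} ≡ 62 mod 109. Verify: 51 × 62 = 3162 ≡ 1 mod 109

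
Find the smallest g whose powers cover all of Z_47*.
g = 5. For each prime q|46: 5^{23}≡46, 5^{2}≡25, none ≡ 1, so ord_47(5) = 46 and 5 is a primitive root.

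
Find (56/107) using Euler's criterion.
(56/107) = 56^{53} mod 107 = 1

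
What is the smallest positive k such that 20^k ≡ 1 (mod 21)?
Powers of 20 mod 21: 20^1≡20, 20^2≡1. ord_21(20) = 2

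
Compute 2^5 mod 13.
By repeated squaring (mod 13): 2^{1}≡2, 2^{2}≡4, 2^{4}≡3. Then 2^{5} = 2^{4+1} ≡ 3 × 2 ≡ 6 (mod 13)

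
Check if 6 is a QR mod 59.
By Euler's criterion: 6^{29} ≡ 58 mod 59. Since this equals -1 (≡ 58), 6 is not a QR.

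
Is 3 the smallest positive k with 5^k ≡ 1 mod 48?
Powers of 5 mod 48: 5^1≡5, 5^2≡25, 5^3≡29, 5^4≡1. 5^3≡29≢1, so ord ≠ 3. No, the actual order is 4.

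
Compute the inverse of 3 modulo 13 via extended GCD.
Extended GCD: 3(-4) + 13(1) = 1. So 3^(-1) ≡ -4 ≡ 9 (mod 13). Verify: 3 × 9 = 27 ≡ 1 (mod 13)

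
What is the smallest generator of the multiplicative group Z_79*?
g = 3. For each prime q|78: 3^{39}≡78, 3^{26}≡23, 3^{6}≡18, none ≡ 1, so ord_79(3) = 78 and 3 is a primitive root.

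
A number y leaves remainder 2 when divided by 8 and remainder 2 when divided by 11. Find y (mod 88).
M = 8 × 11 = 88. M₁ = 11, y₁ ≡ 3 (mod 8). M₂ = 8, y₂ ≡ 7 (mod 11). y = 2×11×3 + 2×8×7 ≡ 2 (mod 88)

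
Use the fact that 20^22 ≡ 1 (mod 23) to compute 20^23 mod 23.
By Fermat: 20^{22} ≡ 1 (mod 23). So 20^{23} = 20^{22} · 20^{1} ≡ 20^{1} ≡ 20 (mod 23)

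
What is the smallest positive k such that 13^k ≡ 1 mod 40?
Powers of 13 mod 40: 13^1≡13, 13^2≡9, 13^3≡37, 13^4≡1. So the order of 13 is 4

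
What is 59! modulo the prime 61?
(60)! = (59)! × (60) ≡ -1 (mod 61). So (59)! ≡ -1 × (60)^(-1) ≡ (-1)×(-1) = 1 (mod 61)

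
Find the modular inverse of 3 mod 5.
Since 5 is prime, by Fermat 3^(-1) ≡ 3^{3} ≡ 2 (mod 5). Verify: 3 × 2 = 6 ≡ 1 (mod 5)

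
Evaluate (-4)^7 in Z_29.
By repeated squaring (mod 29): (-4)^{1}≡25, (-4)^{2}≡16, (-4)^{4}≡24. Then (-4)^{7} = (-4)^{4+2+1} ≡ 24 × 16 × 25 ≡ 1 (mod 29)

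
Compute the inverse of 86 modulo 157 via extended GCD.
Extended GCD: 86(42) + 157(-23) = 1. So 86^(-1) ≡ 42 (mod 157). Verify: 86 × 42 = 3612 ≡ 1 (mod 157)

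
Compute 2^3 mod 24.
2^{3} = 8 ≡ 8 mod 24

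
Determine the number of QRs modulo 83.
The squaring map on Z_83* is 2-to-1, so there are (82)/2 = 41 QRs.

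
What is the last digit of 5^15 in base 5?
By repeated squaring mod 5: 5^{1}≡0, 5^{2}≡0, 5^{4}≡0, 5^{8}≡0. Then 5^{15} = 5^{8+4+2+1} ≡ 0 × 0 × 0 × 0 ≡ 0 mod 5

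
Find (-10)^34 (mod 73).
By repeated squaring (mod 73): (-10)^{1}≡63, (-10)^{2}≡27, (-10)^{4}≡72, (-10)^{8}≡1, (-10)^{16}≡1, (-10)^{32}≡1. Then (-10)^{34} = (-10)^{32+2} ≡ 1 × 27 ≡ 27 (mod 73)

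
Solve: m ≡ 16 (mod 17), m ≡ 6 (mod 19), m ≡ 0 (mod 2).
M = 17 × 19 × 2 = 646. M₁ = 38, y₁ ≡ 13 (mod 17). M₂ = 34, y₂ ≡ 14 (mod 19). M₃ = 323, y₃ ≡ 1 (mod 2). m = 16×38×13 + 6×34×14 + 0×323×1 ≡ 424 (mod 646)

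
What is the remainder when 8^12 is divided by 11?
Using Fermat: 8^{10} ≡ 1 mod 11. 12 ≡ 2 mod 10. So 8^{12} ≡ 8^{2} ≡ 9 mod 11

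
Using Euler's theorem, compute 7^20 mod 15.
By Euler: 7^{8} ≡ 1 mod 15 since gcd(7, 15) = 1. 20 = 2×8 + 4. So 7^{20} ≡ 7^{4} ≡ 1 mod 15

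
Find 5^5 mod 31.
By repeated squaring mod 31: 5^{1}≡5, 5^{2}≡25, 5^{4}≡5. Then 5^{5} = 5^{4+1} ≡ 5 × 5 ≡ 25 mod 31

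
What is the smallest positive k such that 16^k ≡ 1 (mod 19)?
Powers of 16 mod 19: 16^1≡16, 16^2≡9, 16^3≡11, 16^4≡5, 16^5≡4, 16^6≡7, 16^7≡17, 16^8≡6, 16^9≡1. ord_19(16) = 9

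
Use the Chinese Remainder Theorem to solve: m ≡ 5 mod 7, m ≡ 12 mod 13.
M = 7 × 13 = 91. M₁ = 13, y₁ ≡ 6 mod 7. M₂ = 7, y₂ ≡ 2 mod 13. m = 5×13×6 + 12×7×2 ≡ 12 mod 91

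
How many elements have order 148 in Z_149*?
Number of primitive roots mod 149 = φ(p-1) = φ(148) = 72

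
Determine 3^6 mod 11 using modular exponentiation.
By repeated squaring mod 11: 3^{1}≡3, 3^{2}≡9, 3^{4}≡4. Then 3^{6} = 3^{4+2} ≡ 4 × 9 ≡ 3 mod 11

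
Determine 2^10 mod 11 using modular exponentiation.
Using Fermat: 2^{10} ≡ 1 (mod 11). 10 ≡ 0 (mod 10). So 2^{10} ≡ 2^{0} ≡ 1 (mod 11)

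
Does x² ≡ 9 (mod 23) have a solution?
By Euler's criterion: 9^{11} ≡ 1 (mod 23). Since this equals 1, 9 is a QR.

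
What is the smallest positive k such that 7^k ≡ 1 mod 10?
Powers of 7 mod 10: 7^1≡7, 7^2≡9, 7^3≡3, 7^4≡1. So the order of 7 is 4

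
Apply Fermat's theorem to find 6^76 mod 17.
By Fermat: 6^{16} ≡ 1 mod 17. 76 = 4×16 + 12. So 6^{76} ≡ 6^{12} ≡ 13 mod 17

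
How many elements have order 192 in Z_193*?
There are φ(193-1) = φ(192) = 64 primitive roots modulo 193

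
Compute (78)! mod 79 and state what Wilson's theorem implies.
(78)! mod 79 = 78. Since this equals -1 (mod 79), Wilson confirms 79 is prime.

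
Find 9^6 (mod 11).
By repeated squaring (mod 11): 9^{1}≡9, 9^{2}≡4, 9^{4}≡5. Then 9^{6} = 9^{4+2} ≡ 5 × 4 ≡ 9 (mod 11)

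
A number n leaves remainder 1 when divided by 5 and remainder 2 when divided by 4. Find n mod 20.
M = 5 × 4 = 20. M₁ = 4, y₁ ≡ 4 mod 5. M₂ = 5, y₂ ≡ 1 mod 4. n = 1×4×4 + 2×5×1 ≡ 6 mod 20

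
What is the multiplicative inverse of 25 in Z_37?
Since 37 is prime, by Fermat 25^(-1) ≡ 25^{35} ≡ 3 (mod 37). Verify: 25 × 3 = 75 ≡ 1 (mod 37)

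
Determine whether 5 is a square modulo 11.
By Euler's criterion: 5^{5} ≡ 1 mod 11. Since this equals 1, 5 is a QR.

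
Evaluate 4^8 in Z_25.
By repeated squaring mod 25: 4^{1}≡4, 4^{2}≡16, 4^{4}≡6, 4^{8}≡11. So 4^{8} ≡ 11 mod 25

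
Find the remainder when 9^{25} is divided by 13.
By Fermat: 9^{12} ≡ 1 mod 13. 25 = 2×12 + 1. So 9^{25} ≡ 9^{1} ≡ 9 mod 13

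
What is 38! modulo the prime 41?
(40)! = (38)! × (39) × (40) ≡ -1 mod 41. So (38)! ≡ -1 × [(40)(39)]^(-1) ≡ 20 mod 41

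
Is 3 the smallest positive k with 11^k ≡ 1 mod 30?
Powers of 11 mod 30: 11^1≡11, 11^2≡1. Already 11^2≡1, so the order is 2 < 3. No, the actual order is 2.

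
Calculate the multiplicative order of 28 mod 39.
Powers of 28 mod 39: 28^1≡28, 28^2≡4, 28^3≡34, 28^4≡16, 28^5≡19, 28^6≡25, 28^7≡37, 28^8≡22, 28^9≡31, 28^10≡10, 28^11≡7, 28^12≡1. So the order of 28 is 12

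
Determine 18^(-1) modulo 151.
Since 151 is prime, by Fermat 18^(-1) ≡ 18^{149} ≡ 42 (mod 151). Verify: 18 × 42 = 756 ≡ 1 (mod 151)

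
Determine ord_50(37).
Powers of 37 mod 50: 37^1≡37, 37^2≡19, 37^3≡3, 37^4≡11, 37^5≡7, 37^6≡9, 37^7≡33, 37^8≡21, 37^9≡27, 37^10≡49, 37^11≡13, 37^12≡31, 37^13≡47, 37^14≡39, 37^15≡43, 37^16≡41, 37^17≡17, 37^18≡29, 37^19≡23, 37^20≡1. ord_50(37) = 20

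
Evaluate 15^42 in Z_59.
By repeated squaring (mod 59): 15^{1}≡15, 15^{2}≡48, 15^{4}≡3, 15^{8}≡9, 15^{16}≡22, 15^{32}≡12. Then 15^{42} = 15^{32+8+2} ≡ 12 × 9 × 48 ≡ 51 (mod 59)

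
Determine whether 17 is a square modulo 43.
By Euler's criterion: 17^{21} ≡ 1 mod 43. Since this equals 1, 17 is a QR.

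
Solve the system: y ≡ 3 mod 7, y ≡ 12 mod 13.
M = 7 × 13 = 91. M₁ = 13, y₁ ≡ 6 mod 7. M₂ = 7, y₂ ≡ 2 mod 13. y = 3×13×6 + 12×7×2 ≡ 38 mod 91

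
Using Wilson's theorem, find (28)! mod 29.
By Wilson's theorem, (28)! ≡ -1 ≡ 28 mod 29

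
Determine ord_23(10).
Powers of 10 mod 23: 10^1≡10, 10^2≡8, 10^3≡11, 10^4≡18, 10^5≡19, 10^6≡6, 10^7≡14, 10^8≡2, 10^9≡20, 10^10≡16, 10^11≡22, 10^12≡13, 10^13≡15, 10^14≡12, 10^15≡5, 10^16≡4, 10^17≡17, 10^18≡9, 10^19≡21, 10^20≡3, 10^21≡7, 10^22≡1. ord_23(10) = 22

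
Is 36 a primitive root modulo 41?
36^{20} ≡ 1 mod 41 and 20 < 40, so ord_41(36) = 20 ≠ 40 and 36 is not a primitive root.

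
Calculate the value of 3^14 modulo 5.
Using Fermat: 3^{4} ≡ 1 mod 5. 14 ≡ 2 mod 4. So 3^{14} ≡ 3^{2} ≡ 4 mod 5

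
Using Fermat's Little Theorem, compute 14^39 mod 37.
By Fermat: 14^{36} ≡ 1 (mod 37). So 14^{39} = 14^{36} · 14^{3} ≡ 14^{3} ≡ 6 (mod 37)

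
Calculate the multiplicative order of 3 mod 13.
Powers of 3 mod 13: 3^1≡3, 3^2≡9, 3^3≡1. ord_13(3) = 3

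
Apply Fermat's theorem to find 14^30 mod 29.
By Fermat: 14^{28} ≡ 1 mod 29. So 14^{30} = 14^{28} · 14^{2} ≡ 14^{2} ≡ 22 mod 29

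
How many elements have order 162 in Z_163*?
There are φ(163-1) = φ(162) = 54 primitive roots modulo 163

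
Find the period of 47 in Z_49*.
Powers of 47 mod 49: 47^1≡47, 47^2≡4, 47^3≡41, 47^4≡16, 47^5≡17, 47^6≡15, 47^7≡19, 47^8≡11, 47^9≡27, 47^10≡44, 47^11≡10, 47^12≡29, 47^13≡40, 47^14≡18, 47^15≡13, 47^16≡23, 47^17≡3, 47^18≡43, 47^19≡12, 47^20≡25, 47^21≡48, 47^22≡2, 47^23≡45, 47^24≡8, 47^25≡33, 47^26≡32, 47^27≡34, 47^28≡30, 47^29≡38, 47^30≡22, 47^31≡5, 47^32≡39, 47^33≡20, 47^34≡9, 47^35≡31, 47^36≡36, 47^37≡26, 47^38≡46, 47^39≡6, 47^40≡37, 47^41≡24, 47^42≡1. Order = 42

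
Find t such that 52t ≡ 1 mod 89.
Since 89 is prime, by Fermat 52^(-1) ≡ 52^{87} ≡ 12 mod 89. Verify: 52 × 12 = 624 ≡ 1 mod 89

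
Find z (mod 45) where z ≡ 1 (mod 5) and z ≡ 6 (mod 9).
M = 5 × 9 = 45. M₁ = 9, y₁ ≡ 4 (mod 5). M₂ = 5, y₂ ≡ 2 (mod 9). z = 1×9×4 + 6×5×2 ≡ 6 (mod 45)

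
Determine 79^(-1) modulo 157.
Since 157 is prime, by Fermat 79^(-1) ≡ 79^{155} ≡ 2 (mod 157). Verify: 79 × 2 = 158 ≡ 1 (mod 157)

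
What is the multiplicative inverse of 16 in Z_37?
Since 37 is prime, by Fermat 16^(-1) ≡ 16^{35} ≡ 7 mod 37. Verify: 16 × 7 = 112 ≡ 1 mod 37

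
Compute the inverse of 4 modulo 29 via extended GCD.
Extended GCD: 4(-7) + 29(1) = 1. So 4^(-1) ≡ -7 ≡ 22 (mod 29). Verify: 4 × 22 = 88 ≡ 1 (mod 29)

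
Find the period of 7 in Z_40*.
Powers of 7 mod 40: 7^1≡7, 7^2≡9, 7^3≡23, 7^4≡1. So the order of 7 is 4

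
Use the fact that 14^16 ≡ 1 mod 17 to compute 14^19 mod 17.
By Fermat: 14^{16} ≡ 1 mod 17. So 14^{19} = 14^{16} · 14^{3} ≡ 14^{3} ≡ 7 mod 17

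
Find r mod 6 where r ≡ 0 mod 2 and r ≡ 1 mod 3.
M = 2 × 3 = 6. M₁ = 3, y₁ ≡ 1 mod 2. M₂ = 2, y₂ ≡ 2 mod 3. r = 0×3×1 + 1×2×2 ≡ 4 mod 6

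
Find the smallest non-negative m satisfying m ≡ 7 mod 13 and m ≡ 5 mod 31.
M = 13 × 31 = 403. M₁ = 31, y₁ ≡ 8 mod 13. M₂ = 13, y₂ ≡ 12 mod 31. m = 7×31×8 + 5×13×12 ≡ 98 mod 403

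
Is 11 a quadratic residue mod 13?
By Euler's criterion: 11^{6} ≡ 12 (mod 13). Since this equals -1 (≡ 12), 11 is not a QR.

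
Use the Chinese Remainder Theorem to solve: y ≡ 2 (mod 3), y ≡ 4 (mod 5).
M = 3 × 5 = 15. M₁ = 5, y₁ ≡ 2 (mod 3). M₂ = 3, y₂ ≡ 2 (mod 5). y = 2×5×2 + 4×3×2 ≡ 14 (mod 15)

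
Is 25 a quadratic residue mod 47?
By Euler's criterion: 25^{23} ≡ 1 (mod 47). Since this equals 1, 25 is a QR.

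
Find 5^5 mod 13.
By repeated squaring mod 13: 5^{1}≡5, 5^{2}≡12, 5^{4}≡1. Then 5^{5} = 5^{4+1} ≡ 1 × 5 ≡ 5 mod 13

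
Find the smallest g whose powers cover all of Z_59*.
g = 2. For each prime q|58: 2^{29}≡58, 2^{2}≡4, none ≡ 1, so ord_59(2) = 58 and 2 is a primitive root.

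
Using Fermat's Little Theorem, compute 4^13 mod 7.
By Fermat: 4^{6} ≡ 1 mod 7. 13 = 2×6 + 1. So 4^{13} ≡ 4^{1} ≡ 4 mod 7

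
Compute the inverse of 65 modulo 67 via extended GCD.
Extended GCD: 65(33) + 67(-32) = 1. So 65^(-1) ≡ 33 mod 67. Verify: 65 × 33 = 2145 ≡ 1 mod 67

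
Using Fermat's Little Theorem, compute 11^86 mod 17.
By Fermat: 11^{16} ≡ 1 (mod 17). 86 = 5×16 + 6. So 11^{86} ≡ 11^{6} ≡ 8 (mod 17)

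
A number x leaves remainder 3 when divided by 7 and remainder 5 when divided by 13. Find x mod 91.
M = 7 × 13 = 91. M₁ = 13, y₁ ≡ 6 mod 7. M₂ = 7, y₂ ≡ 2 mod 13. x = 3×13×6 + 5×7×2 ≡ 31 mod 91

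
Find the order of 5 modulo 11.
Powers of 5 mod 11: 5^1≡5, 5^2≡3, 5^3≡4, 5^4≡9, 5^5≡1. Order = 5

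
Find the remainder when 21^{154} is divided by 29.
By Fermat: 21^{28} ≡ 1 (mod 29). 154 = 5×28 + 14. So 21^{154} ≡ 21^{14} ≡ 28 (mod 29)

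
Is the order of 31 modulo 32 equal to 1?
Powers of 31 mod 32: 31^1≡31, 31^2≡1. 31^1≡31≢1, so ord ≠ 1. No, the actual order is 2.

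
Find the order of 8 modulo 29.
Powers of 8 mod 29: 8^1≡8, 8^2≡6, 8^3≡19, 8^4≡7, 8^5≡27, 8^6≡13, 8^7≡17, 8^8≡20, 8^9≡15, 8^10≡4, 8^11≡3, 8^12≡24, 8^13≡18, 8^14≡28, 8^15≡21, 8^16≡23, 8^17≡10, 8^18≡22, 8^19≡2, 8^20≡16, 8^21≡12, 8^22≡9, 8^23≡14, 8^24≡25, 8^25≡26, 8^26≡5, 8^27≡11, 8^28≡1. So the order of 8 is 28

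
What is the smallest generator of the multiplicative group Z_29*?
g = 2. For each prime q|28: 2^{14}≡28, 2^{4}≡16, none ≡ 1, so ord_29(2) = 28 and 2 is a primitive root.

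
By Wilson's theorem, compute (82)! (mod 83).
By Wilson's theorem, (82)! ≡ -1 ≡ 82 (mod 83)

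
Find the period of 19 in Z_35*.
Powers of 19 mod 35: 19^1≡19, 19^2≡11, 19^3≡34, 19^4≡16, 19^5≡24, 19^6≡1. Order = 6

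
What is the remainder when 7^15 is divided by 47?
By repeated squaring mod 47: 7^{1}≡7, 7^{2}≡2, 7^{4}≡4, 7^{8}≡16. Then 7^{15} = 7^{8+4+2+1} ≡ 16 × 4 × 2 × 7 ≡ 3 mod 47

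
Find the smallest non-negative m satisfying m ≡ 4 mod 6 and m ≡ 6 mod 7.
M = 6 × 7 = 42. M₁ = 7, y₁ ≡ 1 mod 6. M₂ = 6, y₂ ≡ 6 mod 7. m = 4×7×1 + 6×6×6 ≡ 34 mod 42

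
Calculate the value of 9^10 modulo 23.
By repeated squaring (mod 23): 9^{1}≡9, 9^{2}≡12, 9^{4}≡6, 9^{8}≡13. Then 9^{10} = 9^{8+2} ≡ 13 × 12 ≡ 18 (mod 23)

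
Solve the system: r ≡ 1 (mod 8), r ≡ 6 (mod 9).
M = 8 × 9 = 72. M₁ = 9, y₁ ≡ 1 (mod 8). M₂ = 8, y₂ ≡ 8 (mod 9). r = 1×9×1 + 6×8×8 ≡ 33 (mod 72)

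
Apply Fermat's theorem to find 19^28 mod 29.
By Fermat's Little Theorem, 19^{28} ≡ 1 mod 29 since 29 is prime and gcd(19, 29) = 1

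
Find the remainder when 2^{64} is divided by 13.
By Fermat: 2^{12} ≡ 1 (mod 13). 64 = 5×12 + 4. So 2^{64} ≡ 2^{4} ≡ 3 (mod 13)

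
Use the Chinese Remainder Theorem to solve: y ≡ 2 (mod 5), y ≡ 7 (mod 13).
M = 5 × 13 = 65. M₁ = 13, y₁ ≡ 2 (mod 5). M₂ = 5, y₂ ≡ 8 (mod 13). y = 2×13×2 + 7×5×8 ≡ 7 (mod 65)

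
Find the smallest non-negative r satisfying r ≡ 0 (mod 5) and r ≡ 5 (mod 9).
M = 5 × 9 = 45. M₁ = 9, y₁ ≡ 4 (mod 5). M₂ = 5, y₂ ≡ 2 (mod 9). r = 0×9×4 + 5×5×2 ≡ 5 (mod 45)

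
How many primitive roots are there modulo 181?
There are φ(181-1) = φ(180) = 48 primitive roots modulo 181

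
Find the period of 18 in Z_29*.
Powers of 18 mod 29: 18^1≡18, 18^2≡5, 18^3≡3, 18^4≡25, 18^5≡15, 18^6≡9, 18^7≡17, 18^8≡16, 18^9≡27, 18^10≡22, 18^11≡19, 18^12≡23, 18^13≡8, 18^14≡28, 18^15≡11, 18^16≡24, 18^17≡26, 18^18≡4, 18^19≡14, 18^20≡20, 18^21≡12, 18^22≡13, 18^23≡2, 18^24≡7, 18^25≡10, 18^26≡6, 18^27≡21, 18^28≡1. So the order of 18 is 28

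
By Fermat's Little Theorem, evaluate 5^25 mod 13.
By Fermat: 5^{12} ≡ 1 mod 13. 25 = 2×12 + 1. So 5^{25} ≡ 5^{1} ≡ 5 mod 13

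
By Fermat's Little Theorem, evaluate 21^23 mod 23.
By Fermat: 21^{22} ≡ 1 (mod 23). So 21^{23} = 21^{22} · 21^{1} ≡ 21^{1} ≡ 21 (mod 23)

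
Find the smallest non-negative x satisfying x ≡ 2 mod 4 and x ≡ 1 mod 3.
M = 4 × 3 = 12. M₁ = 3, y₁ ≡ 3 mod 4. M₂ = 4, y₂ ≡ 1 mod 3. x = 2×3×3 + 1×4×1 ≡ 10 mod 12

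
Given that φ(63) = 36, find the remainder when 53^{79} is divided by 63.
By Euler: 53^{36} ≡ 1 (mod 63) since gcd(53, 63) = 1. 79 = 2×36 + 7. So 53^{79} ≡ 53^{7} ≡ 53 (mod 63)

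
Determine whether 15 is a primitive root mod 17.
15^{8} ≡ 1 mod 17 and 8 < 16, so ord_17(15) = 8 ≠ 16 and 15 is not a primitive root.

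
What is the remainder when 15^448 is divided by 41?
Using Fermat: 15^{40} ≡ 1 (mod 41). 448 ≡ 8 (mod 40). So 15^{448} ≡ 15^{8} ≡ 18 (mod 41)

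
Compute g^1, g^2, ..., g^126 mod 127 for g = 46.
46^1, 46^2, ..., 46^{126} mod 127: [46, 84, 54, 71, 91, 122, 24, 88, 111, 26, 53, 25, 7, 68, 80, 124, 116, 2, 92, 41, 108, 15, 55, 117, 48, 49, 95, 52, 106, 50, 14, 9, 33, 121, 105, 4, 57, 82, 89, 30, 110, 107, 96, 98, 63, 104, 85, 100, 28, 18, 66, 115, 83, 8, 114, 37, 51, 60, 93, 87, 65, 69, 126, 81, 43, 73, 56, 36, 5, 103, 39, 16, 101, 74, 102, 120, 59, 47, 3, 11, 125, 35, 86, 19, 112, 72, 10, 79, 78, 32, 75, 21, 77, 113, 118, 94, 6, 22, 123, 70, 45, 38, 97, 17, 20, 31, 29, 64, 23, 42, 27, 99, 109, 61, 12, 44, 119, 13, 90, 76, 67, 34, 40, 62, 58, 1]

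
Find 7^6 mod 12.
By repeated squaring mod 12: 7^{1}≡7, 7^{2}≡1, 7^{4}≡1. Then 7^{6} = 7^{4+2} ≡ 1 × 1 ≡ 1 mod 12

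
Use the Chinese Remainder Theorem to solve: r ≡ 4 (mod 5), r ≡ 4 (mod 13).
M = 5 × 13 = 65. M₁ = 13, y₁ ≡ 2 (mod 5). M₂ = 5, y₂ ≡ 8 (mod 13). r = 4×13×2 + 4×5×8 ≡ 4 (mod 65)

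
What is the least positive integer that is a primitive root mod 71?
g = 7. Powers: [7, 49, 59, 58, 51, 2, 14, 27, 47, 45, ...] generates all 70 non-zero residues.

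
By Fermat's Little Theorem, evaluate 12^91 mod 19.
By Fermat: 12^{18} ≡ 1 (mod 19). 91 = 5×18 + 1. So 12^{91} ≡ 12^{1} ≡ 12 (mod 19)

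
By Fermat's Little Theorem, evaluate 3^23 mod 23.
By Fermat: 3^{22} ≡ 1 (mod 23). So 3^{23} = 3^{22} · 3^{1} ≡ 3^{1} ≡ 3 (mod 23)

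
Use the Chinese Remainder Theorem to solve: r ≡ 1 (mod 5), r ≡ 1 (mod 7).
M = 5 × 7 = 35. M₁ = 7, y₁ ≡ 3 (mod 5). M₂ = 5, y₂ ≡ 3 (mod 7). r = 1×7×3 + 1×5×3 ≡ 1 (mod 35)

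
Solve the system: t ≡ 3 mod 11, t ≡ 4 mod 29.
M = 11 × 29 = 319. M₁ = 29, y₁ ≡ 8 mod 11. M₂ = 11, y₂ ≡ 8 mod 29. t = 3×29×8 + 4×11×8 ≡ 91 mod 319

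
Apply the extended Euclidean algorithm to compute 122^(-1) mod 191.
Extended GCD: 122(-36) + 191(23) = 1. So 122^(-1) ≡ -36 ≡ 155 (mod 191). Verify: 122 × 155 = 18910 ≡ 1 (mod 191)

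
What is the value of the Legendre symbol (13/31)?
(13/31) = 13^{15} mod 31 = -1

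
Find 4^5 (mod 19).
By repeated squaring (mod 19): 4^{1}≡4, 4^{2}≡16, 4^{4}≡9. Then 4^{5} = 4^{4+1} ≡ 9 × 4 ≡ 17 (mod 19)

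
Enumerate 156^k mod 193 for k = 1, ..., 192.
156^1, 156^2, ..., 156^{192} mod 193: [156, 18, 106, 131, 171, 42, 183, 177, 13, 98, 41, 27, 159, 100, 160, 63, 178, 169, 116, 147, 158, 137, 142, 150, 47, 191, 74, 157, 174, 124, 44, 109, 20, 32, 167, 190, 111, 139, 68, 186, 66, 67, 30, 48, 154, 92, 70, 112, 102, 86, 99, 4, 45, 72, 38, 138, 105, 168, 153, 129, 52, 6, 164, 108, 57, 14, 61, 59, 133, 97, 78, 9, 53, 162, 182, 21, 188, 185, 103, 49, 117, 110, 176, 50, 80, 128, 89, 181, 58, 170, 79, 165, 71, 75, 120, 192, 37, 175, 87, 62, 22, 151, 10, 16, 180, 95, 152, 166, 34, 93, 33, 130, 15, 24, 77, 46, 35, 56, 51, 43, 146, 2, 119, 36, 19, 69, 149, 84, 173, 161, 26, 3, 82, 54, 125, 7, 127, 126, 163, 145, 39, 101, 123, 81, 91, 107, 94, 189, 148, 121, 155, 55, 88, 25, 40, 64, 141, 187, 29, 85, 136, 179, 132, 134, 60, 96, 115, 184, 140, 31, 11, 172, 5, 8, 90, 144, 76, 83, 17, 143, 113, 65, 104, 12, 135, 23, 114, 28, 122, 118, 73, 1]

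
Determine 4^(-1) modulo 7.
Since 7 is prime, by Fermat 4^(-1) ≡ 4^{5} ≡ 2 mod 7. Verify: 4 × 2 = 8 ≡ 1 mod 7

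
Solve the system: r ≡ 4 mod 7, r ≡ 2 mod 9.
M = 7 × 9 = 63. M₁ = 9, y₁ ≡ 4 mod 7. M₂ = 7, y₂ ≡ 4 mod 9. r = 4×9×4 + 2×7×4 ≡ 11 mod 63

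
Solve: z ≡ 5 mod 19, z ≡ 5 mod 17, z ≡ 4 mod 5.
M = 19 × 17 × 5 = 1615. M₁ = 85, y₁ ≡ 17 mod 19. M₂ = 95, y₂ ≡ 12 mod 17. M₃ = 323, y₃ ≡ 2 mod 5. z = 5×85×17 + 5×95×12 + 4×323×2 ≡ 974 mod 1615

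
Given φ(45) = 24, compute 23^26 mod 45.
By Euler: 23^{24} ≡ 1 mod 45 since gcd(23, 45) = 1. 26 = 1×24 + 2. So 23^{26} ≡ 23^{2} ≡ 34 mod 45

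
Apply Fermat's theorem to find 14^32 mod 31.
By Fermat: 14^{30} ≡ 1 mod 31. So 14^{32} = 14^{30} · 14^{2} ≡ 14^{2} ≡ 10 mod 31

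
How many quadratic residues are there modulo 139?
For prime 139, there are (p-1)/2 = (139-1)/2 = 69 quadratic residues (excluding 0).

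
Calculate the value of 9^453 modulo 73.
Using Fermat: 9^{72} ≡ 1 (mod 73). 453 ≡ 21 (mod 72). So 9^{453} ≡ 9^{21} ≡ 72 (mod 73)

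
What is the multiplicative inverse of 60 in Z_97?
Since 97 is prime, by Fermat 60^(-1) ≡ 60^{95} ≡ 76 (mod 97). Verify: 60 × 76 = 4560 ≡ 1 (mod 97)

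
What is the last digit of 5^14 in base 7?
Using Fermat: 5^{6} ≡ 1 mod 7. 14 ≡ 2 mod 6. So 5^{14} ≡ 5^{2} ≡ 4 mod 7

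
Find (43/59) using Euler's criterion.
(43/59) = 43^{29} mod 59 = -1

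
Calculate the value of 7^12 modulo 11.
Using Fermat: 7^{10} ≡ 1 mod 11. 12 ≡ 2 mod 10. So 7^{12} ≡ 7^{2} ≡ 5 mod 11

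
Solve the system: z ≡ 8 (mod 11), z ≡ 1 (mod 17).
M = 11 × 17 = 187. M₁ = 17, y₁ ≡ 2 (mod 11). M₂ = 11, y₂ ≡ 14 (mod 17). z = 8×17×2 + 1×11×14 ≡ 52 (mod 187)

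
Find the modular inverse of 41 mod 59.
Since 59 is prime, by Fermat 41^(-1) ≡ 41^{57} ≡ 36 (mod 59). Verify: 41 × 36 = 1476 ≡ 1 (mod 59)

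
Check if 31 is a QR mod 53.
By Euler's criterion: 31^{26} ≡ 52 (mod 53). Since this equals -1 (≡ 52), 31 is not a QR.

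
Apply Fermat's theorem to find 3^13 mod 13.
By Fermat: 3^{12} ≡ 1 mod 13. So 3^{13} = 3^{12} · 3^{1} ≡ 3^{1} ≡ 3 mod 13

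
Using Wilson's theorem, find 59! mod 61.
(60)! = (59)! × (60) ≡ -1 mod 61. So (59)! ≡ -1 × (60)^(-1) ≡ (-1)×(-1) = 1 mod 61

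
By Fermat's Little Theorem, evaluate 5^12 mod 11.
By Fermat: 5^{10} ≡ 1 (mod 11). So 5^{12} = 5^{10} · 5^{2} ≡ 5^{2} ≡ 3 (mod 11)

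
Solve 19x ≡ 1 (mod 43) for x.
Since 43 is prime, by Fermat 19^(-1) ≡ 19^{41} ≡ 34 (mod 43). Verify: 19 × 34 = 646 ≡ 1 (mod 43)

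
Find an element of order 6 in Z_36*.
31 has order 6 mod 36 since 31^{6} ≡ 1 (mod 36) and no smaller power works.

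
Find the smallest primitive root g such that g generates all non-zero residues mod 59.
g = 2. Powers: [2, 4, 8, 16, 32, 5, 10, ...] generates all 58 non-zero residues.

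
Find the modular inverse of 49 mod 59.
Since 59 is prime, by Fermat 49^(-1) ≡ 49^{57} ≡ 53 mod 59. Verify: 49 × 53 = 2597 ≡ 1 mod 59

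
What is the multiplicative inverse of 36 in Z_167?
Since 167 is prime, by Fermat 36^(-1) ≡ 36^{165} ≡ 116 (mod 167). Verify: 36 × 116 = 4176 ≡ 1 (mod 167)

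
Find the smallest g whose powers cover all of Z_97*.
g = 5. Powers: [5, 25, 28, 43, 21, 8, ...] generates all 96 non-zero residues.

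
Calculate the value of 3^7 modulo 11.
By repeated squaring (mod 11): 3^{1}≡3, 3^{2}≡9, 3^{4}≡4. Then 3^{7} = 3^{4+2+1} ≡ 4 × 9 × 3 ≡ 9 (mod 11)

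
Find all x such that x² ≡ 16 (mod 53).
The square roots of 16 mod 53 are 49 and 4. Verify: 49² = 2401 ≡ 16 (mod 53)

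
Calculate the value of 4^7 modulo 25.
By repeated squaring (mod 25): 4^{1}≡4, 4^{2}≡16, 4^{4}≡6. Then 4^{7} = 4^{4+2+1} ≡ 6 × 16 × 4 ≡ 9 (mod 25)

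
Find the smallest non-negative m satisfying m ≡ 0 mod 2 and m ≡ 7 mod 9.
M = 2 × 9 = 18. M₁ = 9, y₁ ≡ 1 mod 2. M₂ = 2, y₂ ≡ 5 mod 9. m = 0×9×1 + 7×2×5 ≡ 16 mod 18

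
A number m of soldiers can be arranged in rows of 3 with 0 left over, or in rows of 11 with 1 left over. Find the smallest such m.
M = 3 × 11 = 33. M₁ = 11, y₁ ≡ 2 (mod 3). M₂ = 3, y₂ ≡ 4 (mod 11). m = 0×11×2 + 1×3×4 ≡ 12 (mod 33)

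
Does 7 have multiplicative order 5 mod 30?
Powers of 7 mod 30: 7^1≡7, 7^2≡19, 7^3≡13, 7^4≡1. Already 7^4≡1, so the order is 4 < 5. No, the actual order is 4.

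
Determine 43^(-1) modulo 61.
Since 61 is prime, by Fermat 43^(-1) ≡ 43^{59} ≡ 44 (mod 61). Verify: 43 × 44 = 1892 ≡ 1 (mod 61)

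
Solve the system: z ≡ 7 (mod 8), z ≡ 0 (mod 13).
M = 8 × 13 = 104. M₁ = 13, y₁ ≡ 5 (mod 8). M₂ = 8, y₂ ≡ 5 (mod 13). z = 7×13×5 + 0×8×5 ≡ 39 (mod 104)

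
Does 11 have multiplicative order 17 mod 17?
Powers of 11 mod 17: 11^1≡11, 11^2≡2, 11^3≡5, 11^4≡4, 11^5≡10, 11^6≡8, 11^7≡3, 11^8≡16, 11^9≡6, 11^10≡15, 11^11≡12, 11^12≡13, 11^13≡7, 11^14≡9, 11^15≡14, 11^16≡1. Already 11^16≡1, so the order is 16 < 17. No, the actual order is 16.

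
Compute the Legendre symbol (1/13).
(1/13) = 1^{6} mod 13 = 1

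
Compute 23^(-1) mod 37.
Since 37 is prime, by Fermat 23^(-1) ≡ 23^{35} ≡ 29 mod 37. Verify: 23 × 29 = 667 ≡ 1 mod 37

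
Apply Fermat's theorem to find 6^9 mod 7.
By Fermat: 6^{6} ≡ 1 mod 7. So 6^{9} = 6^{6} · 6^{3} ≡ 6^{3} ≡ 6 mod 7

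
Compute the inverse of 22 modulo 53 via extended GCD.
Extended GCD: 22(-12) + 53(5) = 1. So 22^(-1) ≡ -12 ≡ 41 mod 53. Verify: 22 × 41 = 902 ≡ 1 mod 53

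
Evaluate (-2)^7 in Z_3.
Using Fermat: (-2)^{2} ≡ 1 (mod 3). 7 ≡ 1 (mod 2). So (-2)^{7} ≡ (-2)^{1} ≡ 1 (mod 3)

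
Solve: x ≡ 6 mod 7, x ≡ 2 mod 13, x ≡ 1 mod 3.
M = 7 × 13 × 3 = 273. M₁ = 39, y₁ ≡ 2 mod 7. M₂ = 21, y₂ ≡ 5 mod 13. M₃ = 91, y₃ ≡ 1 mod 3. x = 6×39×2 + 2×21×5 + 1×91×1 ≡ 223 mod 273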